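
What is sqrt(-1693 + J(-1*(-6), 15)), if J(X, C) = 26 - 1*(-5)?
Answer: I*sqrt(1662) ≈ 40.768*I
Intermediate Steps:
J(X, C) = 31 (J(X, C) = 26 + 5 = 31)
sqrt(-1693 + J(-1*(-6), 15)) = sqrt(-1693 + 31) = sqrt(-1662) = I*sqrt(1662)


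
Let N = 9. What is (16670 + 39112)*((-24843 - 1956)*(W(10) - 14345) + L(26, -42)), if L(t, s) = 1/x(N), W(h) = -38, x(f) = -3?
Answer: 21501172829700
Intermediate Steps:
L(t, s) = -⅓ (L(t, s) = 1/(-3) = -⅓)
(16670 + 39112)*((-24843 - 1956)*(W(10) - 14345) + L(26, -42)) = (16670 + 39112)*((-24843 - 1956)*(-38 - 14345) - ⅓) = 55782*(-26799*(-14383) - ⅓) = 55782*(385450017 - ⅓) = 55782*(1156350050/3) = 21501172829700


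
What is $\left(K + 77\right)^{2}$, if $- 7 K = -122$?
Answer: $\frac{436921}{49} \approx 8916.8$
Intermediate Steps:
$K = \frac{122}{7}$ ($K = \left(- \frac{1}{7}\right) \left(-122\right) = \frac{122}{7} \approx 17.429$)
$\left(K + 77\right)^{2} = \left(\frac{122}{7} + 77\right)^{2} = \left(\frac{661}{7}\right)^{2} = \frac{436921}{49}$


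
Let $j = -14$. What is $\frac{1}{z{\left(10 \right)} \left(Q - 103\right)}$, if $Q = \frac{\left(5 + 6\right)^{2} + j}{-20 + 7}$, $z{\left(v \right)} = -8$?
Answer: $\frac{13}{11568} \approx 0.0011238$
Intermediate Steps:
$Q = - \frac{107}{13}$ ($Q = \frac{\left(5 + 6\right)^{2} - 14}{-20 + 7} = \frac{11^{2} - 14}{-13} = \left(121 - 14\right) \left(- \frac{1}{13}\right) = 107 \left(- \frac{1}{13}\right) = - \frac{107}{13} \approx -8.2308$)
$\frac{1}{z{\left(10 \right)} \left(Q - 103\right)} = \frac{1}{\left(-8\right) \left(- \frac{107}{13} - 103\right)} = \frac{1}{\left(-8\right) \left(- \frac{1446}{13}\right)} = \frac{1}{\frac{11568}{13}} = \frac{13}{11568}$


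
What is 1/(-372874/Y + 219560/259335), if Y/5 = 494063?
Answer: 128127828105/89136616522 ≈ 1.4374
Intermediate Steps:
Y = 2470315 (Y = 5*494063 = 2470315)
1/(-372874/Y + 219560/259335) = 1/(-372874/2470315 + 219560/259335) = 1/(-372874*1/2470315 + 219560*(1/259335)) = 1/(-372874/2470315 + 43912/51867) = 1/(89136616522/128127828105) = 128127828105/89136616522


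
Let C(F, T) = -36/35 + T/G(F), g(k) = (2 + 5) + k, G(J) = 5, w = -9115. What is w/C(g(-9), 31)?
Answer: -319025/181 ≈ -1762.6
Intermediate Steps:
g(k) = 7 + k
C(F, T) = -36/35 + T/5
w/C(g(-9), 31) = -9115/(-36/35 + (⅕)*31) = -9115/(-36/35 + 31/5) = -9115/181/35 = -9115*35/181 = -319025/181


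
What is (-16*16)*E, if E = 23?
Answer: -5888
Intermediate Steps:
(-16*16)*E = -16*16*23 = -256*23 = -5888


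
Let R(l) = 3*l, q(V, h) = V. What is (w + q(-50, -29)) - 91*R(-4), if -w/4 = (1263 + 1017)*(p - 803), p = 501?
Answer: 2755282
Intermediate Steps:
w = 2754240 (w = -4*(1263 + 1017)*(501 - 803) = -9120*(-302) = -4*(-688560) = 2754240)
(w + q(-50, -29)) - 91*R(-4) = (2754240 - 50) - 273*(-4) = 2754190 - 91*(-12) = 2754190 + 1092 = 2755282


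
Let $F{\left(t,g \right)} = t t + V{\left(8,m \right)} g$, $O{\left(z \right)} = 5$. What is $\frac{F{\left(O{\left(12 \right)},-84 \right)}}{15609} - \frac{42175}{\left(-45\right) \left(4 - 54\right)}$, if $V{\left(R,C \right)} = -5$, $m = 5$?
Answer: $- \frac{8764111}{468270} \approx -18.716$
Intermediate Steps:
$F{\left(t,g \right)} = t^{2} - 5 g$ ($F{\left(t,g \right)} = t t - 5 g = t^{2} - 5 g$)
$\frac{F{\left(O{\left(12 \right)},-84 \right)}}{15609} - \frac{42175}{\left(-45\right) \left(4 - 54\right)} = \frac{5^{2} - -420}{15609} - \frac{42175}{\left(-45\right) \left(4 - 54\right)} = \left(25 + 420\right) \frac{1}{15609} - \frac{42175}{\left(-45\right) \left(-50\right)} = 445 \cdot \frac{1}{15609} - \frac{42175}{2250} = \frac{445}{15609} - \frac{1687}{90} = - \frac{8764111}{468270}$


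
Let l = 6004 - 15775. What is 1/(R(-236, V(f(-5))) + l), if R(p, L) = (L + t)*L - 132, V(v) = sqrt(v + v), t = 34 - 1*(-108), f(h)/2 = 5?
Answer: -9883/97270409 - 284*sqrt(5)/97270409 ≈ -0.00010813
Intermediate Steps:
f(h) = 10 (f(h) = 2*5 = 10)
l = -9771
t = 142 (t = 34 + 108 = 142)
V(v) = sqrt(2)*sqrt(v) (V(v) = sqrt(2*v) = sqrt(2)*sqrt(v))
R(p, L) = -132 + L*(142 + L) (R(p, L) = (L + 142)*L - 132 = (142 + L)*L - 132 = L*(142 + L) - 132 = -132 + L*(142 + L))
1/(R(-236, V(f(-5))) + l) = 1/((-132 + (sqrt(2)*sqrt(10))**2 + 142*(sqrt(2)*sqrt(10))) - 9771) = 1/((-132 + (2*sqrt(5))**2 + 142*(2*sqrt(5))) - 9771) = 1/((-132 + 20 + 284*sqrt(5)) - 9771) = 1/((-112 + 284*sqrt(5)) - 9771) = 1/(-9883 + 284*sqrt(5))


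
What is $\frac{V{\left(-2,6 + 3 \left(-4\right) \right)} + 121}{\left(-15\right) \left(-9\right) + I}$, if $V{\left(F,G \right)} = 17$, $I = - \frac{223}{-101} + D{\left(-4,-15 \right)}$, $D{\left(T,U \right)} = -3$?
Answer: $\frac{13938}{13555} \approx 1.0283$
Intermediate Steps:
$I = - \frac{80}{101}$ ($I = - \frac{223}{-101} - 3 = \left(-223\right) \left(- \frac{1}{101}\right) - 3 = \frac{223}{101} - 3 = - \frac{80}{101} \approx -0.79208$)
$\frac{V{\left(-2,6 + 3 \left(-4\right) \right)} + 121}{\left(-15\right) \left(-9\right) + I} = \frac{17 + 121}{\left(-15\right) \left(-9\right) - \frac{80}{101}} = \frac{138}{135 - \frac{80}{101}} = \frac{138}{\frac{13555}{101}} = 138 \cdot \frac{101}{13555} = \frac{13938}{13555}$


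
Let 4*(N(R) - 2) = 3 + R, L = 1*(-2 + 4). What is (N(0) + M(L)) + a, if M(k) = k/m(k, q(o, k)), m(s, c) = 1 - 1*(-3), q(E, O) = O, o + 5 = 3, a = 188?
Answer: 765/4 ≈ 191.25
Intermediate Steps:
o = -2 (o = -5 + 3 = -2)
L = 2 (L = 1*2 = 2)
m(s, c) = 4 (m(s, c) = 1 + 3 = 4)
N(R) = 11/4 + R/4 (N(R) = 2 + (3 + R)/4 = 2 + (¾ + R/4) = 11/4 + R/4)
M(k) = k/4
(N(0) + M(L)) + a = ((11/4 + (¼)*0) + (¼)*2) + 188 = ((11/4 + 0) + ½) + 188 = (11/4 + ½) + 188 = 13/4 + 188 = 765/4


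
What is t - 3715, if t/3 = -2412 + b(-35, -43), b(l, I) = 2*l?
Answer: -11161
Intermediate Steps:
t = -7446 (t = 3*(-2412 + 2*(-35)) = 3*(-2412 - 70) = 3*(-2482) = -7446)
t - 3715 = -7446 - 3715 = -11161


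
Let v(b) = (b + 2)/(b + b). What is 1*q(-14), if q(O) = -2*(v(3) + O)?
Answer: 79/3 ≈ 26.333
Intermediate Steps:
v(b) = (2 + b)/(2*b) (v(b) = (2 + b)/((2*b)) = (2 + b)*(1/(2*b)) = (2 + b)/(2*b))
q(O) = -5/3 - 2*O (q(O) = -2*((½)*(2 + 3)/3 + O) = -2*((½)*(⅓)*5 + O) = -2*(⅚ + O) = -5/3 - 2*O)
1*q(-14) = 1*(-5/3 - 2*(-14)) = 1*(-5/3 + 28) = 1*(79/3) = 79/3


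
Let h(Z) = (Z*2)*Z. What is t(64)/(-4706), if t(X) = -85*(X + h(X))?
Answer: 350880/2353 ≈ 149.12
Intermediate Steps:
h(Z) = 2*Z**2 (h(Z) = (2*Z)*Z = 2*Z**2)
t(X) = -170*X**2 - 85*X (t(X) = -85*(X + 2*X**2) = -170*X**2 - 85*X)
t(64)/(-4706) = (85*64*(-1 - 2*64))/(-4706) = (85*64*(-1 - 128))*(-1/4706) = (85*64*(-129))*(-1/4706) = -701760*(-1/4706) = 350880/2353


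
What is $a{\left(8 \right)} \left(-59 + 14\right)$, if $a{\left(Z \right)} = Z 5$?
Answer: $-1800$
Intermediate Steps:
$a{\left(Z \right)} = 5 Z$
$a{\left(8 \right)} \left(-59 + 14\right) = 5 \cdot 8 \left(-59 + 14\right) = 40 \left(-45\right) = -1800$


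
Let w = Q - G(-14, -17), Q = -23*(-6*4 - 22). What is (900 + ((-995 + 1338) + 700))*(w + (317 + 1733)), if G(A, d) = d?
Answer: 6071875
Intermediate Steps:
Q = 1058 (Q = -23*(-24 - 22) = -23*(-46) = 1058)
w = 1075 (w = 1058 - 1*(-17) = 1058 + 17 = 1075)
(900 + ((-995 + 1338) + 700))*(w + (317 + 1733)) = (900 + ((-995 + 1338) + 700))*(1075 + (317 + 1733)) = (900 + (343 + 700))*(1075 + 2050) = (900 + 1043)*3125 = 1943*3125 = 6071875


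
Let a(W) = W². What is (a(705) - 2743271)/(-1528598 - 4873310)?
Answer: 1123123/3200954 ≈ 0.35087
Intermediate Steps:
(a(705) - 2743271)/(-1528598 - 4873310) = (705² - 2743271)/(-1528598 - 4873310) = (497025 - 2743271)/(-6401908) = -2246246*(-1/6401908) = 1123123/3200954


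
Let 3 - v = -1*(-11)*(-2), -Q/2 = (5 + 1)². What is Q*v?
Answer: -1800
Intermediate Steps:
Q = -72 (Q = -2*(5 + 1)² = -2*6² = -2*36 = -72)
v = 25 (v = 3 - (-1*(-11))*(-2) = 3 - 11*(-2) = 3 - 1*(-22) = 3 + 22 = 25)
Q*v = -72*25 = -1800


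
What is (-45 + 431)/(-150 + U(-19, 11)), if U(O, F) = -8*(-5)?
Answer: -193/55 ≈ -3.5091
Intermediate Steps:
U(O, F) = 40
(-45 + 431)/(-150 + U(-19, 11)) = (-45 + 431)/(-150 + 40) = 386/(-110) = 386*(-1/110) = -193/55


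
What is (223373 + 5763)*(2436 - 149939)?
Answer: -33798247408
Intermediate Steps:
(223373 + 5763)*(2436 - 149939) = 229136*(-147503) = -33798247408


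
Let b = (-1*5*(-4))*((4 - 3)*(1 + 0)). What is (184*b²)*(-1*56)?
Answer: -4121600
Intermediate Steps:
b = 20 (b = (-5*(-4))*(1*1) = 20*1 = 20)
(184*b²)*(-1*56) = (184*20²)*(-1*56) = (184*400)*(-56) = 73600*(-56) = -4121600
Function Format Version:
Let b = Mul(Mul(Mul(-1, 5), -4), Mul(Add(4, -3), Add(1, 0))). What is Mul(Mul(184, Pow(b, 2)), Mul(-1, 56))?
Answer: -4121600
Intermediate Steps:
b = 20 (b = Mul(Mul(-5, -4), Mul(1, 1)) = Mul(20, 1) = 20)
Mul(Mul(184, Pow(b, 2)), Mul(-1, 56)) = Mul(Mul(184, Pow(20, 2)), Mul(-1, 56)) = Mul(Mul(184, 400), -56) = Mul(73600, -56) = -4121600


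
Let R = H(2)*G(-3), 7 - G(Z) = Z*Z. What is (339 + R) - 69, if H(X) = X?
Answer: 266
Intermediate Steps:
G(Z) = 7 - Z² (G(Z) = 7 - Z*Z = 7 - Z²)
R = -4 (R = 2*(7 - 1*(-3)²) = 2*(7 - 1*9) = 2*(7 - 9) = 2*(-2) = -4)
(339 + R) - 69 = (339 - 4) - 69 = 335 - 69 = 266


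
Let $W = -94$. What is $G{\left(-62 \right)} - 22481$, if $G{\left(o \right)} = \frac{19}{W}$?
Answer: $- \frac{2113233}{94} \approx -22481.0$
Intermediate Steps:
$G{\left(o \right)} = - \frac{19}{94}$ ($G{\left(o \right)} = \frac{19}{-94} = 19 \left(- \frac{1}{94}\right) = - \frac{19}{94}$)
$G{\left(-62 \right)} - 22481 = - \frac{19}{94} - 22481 = - \frac{2113233}{94}$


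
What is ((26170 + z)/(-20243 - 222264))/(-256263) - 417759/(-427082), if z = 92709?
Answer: 25961922508925897/26541254899456962 ≈ 0.97817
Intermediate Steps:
((26170 + z)/(-20243 - 222264))/(-256263) - 417759/(-427082) = ((26170 + 92709)/(-20243 - 222264))/(-256263) - 417759/(-427082) = (118879/(-242507))*(-1/256263) - 417759*(-1/427082) = (118879*(-1/242507))*(-1/256263) + 417759/427082 = -118879/242507*(-1/256263) + 417759/427082 = 118879/62145571341 + 417759/427082 = 25961922508925897/26541254899456962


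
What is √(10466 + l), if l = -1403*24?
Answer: I*√23206 ≈ 152.34*I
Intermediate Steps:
l = -33672
√(10466 + l) = √(10466 - 33672) = √(-23206) = I*√23206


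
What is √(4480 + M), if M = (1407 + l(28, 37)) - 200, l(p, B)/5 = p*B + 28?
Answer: 3*√1223 ≈ 104.91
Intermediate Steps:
l(p, B) = 140 + 5*B*p (l(p, B) = 5*(p*B + 28) = 5*(B*p + 28) = 5*(28 + B*p) = 140 + 5*B*p)
M = 6527 (M = (1407 + (140 + 5*37*28)) - 200 = (1407 + (140 + 5180)) - 200 = (1407 + 5320) - 200 = 6727 - 200 = 6527)
√(4480 + M) = √(4480 + 6527) = √11007 = 3*√1223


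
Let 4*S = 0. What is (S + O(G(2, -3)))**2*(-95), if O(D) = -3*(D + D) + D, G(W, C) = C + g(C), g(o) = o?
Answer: -85500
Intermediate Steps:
S = 0 (S = (1/4)*0 = 0)
G(W, C) = 2*C (G(W, C) = C + C = 2*C)
O(D) = -5*D (O(D) = -6*D + D = -5*D)
(S + O(G(2, -3)))**2*(-95) = (0 - 10*(-3))**2*(-95) = (0 - 5*(-6))**2*(-95) = (0 + 30)**2*(-95) = 30**2*(-95) = 900*(-95) = -85500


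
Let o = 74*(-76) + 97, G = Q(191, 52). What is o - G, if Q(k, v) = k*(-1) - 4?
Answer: -5332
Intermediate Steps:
Q(k, v) = -4 - k (Q(k, v) = -k - 4 = -4 - k)
G = -195 (G = -4 - 1*191 = -4 - 191 = -195)
o = -5527 (o = -5624 + 97 = -5527)
o - G = -5527 - 1*(-195) = -5527 + 195 = -5332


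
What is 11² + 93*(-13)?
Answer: -1088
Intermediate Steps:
11² + 93*(-13) = 121 - 1209 = -1088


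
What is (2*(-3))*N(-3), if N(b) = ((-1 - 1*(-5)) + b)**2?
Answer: -6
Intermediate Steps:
N(b) = (4 + b)**2 (N(b) = ((-1 + 5) + b)**2 = (4 + b)**2)
(2*(-3))*N(-3) = (2*(-3))*(4 - 3)**2 = -6*1**2 = -6*1 = -6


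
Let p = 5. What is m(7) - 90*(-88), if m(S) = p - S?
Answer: 7918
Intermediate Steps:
m(S) = 5 - S
m(7) - 90*(-88) = (5 - 1*7) - 90*(-88) = (5 - 7) + 7920 = -2 + 7920 = 7918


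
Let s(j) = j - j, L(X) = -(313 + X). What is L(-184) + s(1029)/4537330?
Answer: -129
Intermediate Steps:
L(X) = -313 - X
s(j) = 0
L(-184) + s(1029)/4537330 = (-313 - 1*(-184)) + 0/4537330 = (-313 + 184) + 0*(1/4537330) = -129 + 0 = -129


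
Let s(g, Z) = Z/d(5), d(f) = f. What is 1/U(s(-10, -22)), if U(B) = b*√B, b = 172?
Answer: -I*√110/3784 ≈ -0.0027717*I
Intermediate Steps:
s(g, Z) = Z/5
U(B) = 172*√B
1/U(s(-10, -22)) = 1/(172*√((⅕)*(-22))) = 1/(172*√(-22/5)) = 1/(172*(I*√110/5)) = 1/(172*I*√110/5) = -I*√110/3784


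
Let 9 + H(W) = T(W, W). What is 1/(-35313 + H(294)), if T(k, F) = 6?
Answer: -1/35316 ≈ -2.8316e-5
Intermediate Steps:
H(W) = -3 (H(W) = -9 + 6 = -3)
1/(-35313 + H(294)) = 1/(-35313 - 3) = 1/(-35316) = -1/35316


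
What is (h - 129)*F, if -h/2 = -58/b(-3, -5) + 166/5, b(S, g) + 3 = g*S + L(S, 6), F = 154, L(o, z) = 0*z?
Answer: -429044/15 ≈ -28603.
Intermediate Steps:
L(o, z) = 0
b(S, g) = -3 + S*g (b(S, g) = -3 + (g*S + 0) = -3 + (S*g + 0) = -3 + S*g)
h = -851/15 (h = -2*(-58/(-3 - 3*(-5)) + 166/5) = -2*(-58/(-3 + 15) + 166*(⅕)) = -2*(-58/12 + 166/5) = -2*(-58*1/12 + 166/5) = -2*(-29/6 + 166/5) = -2*851/30 = -851/15 ≈ -56.733)
(h - 129)*F = (-851/15 - 129)*154 = -2786/15*154 = -429044/15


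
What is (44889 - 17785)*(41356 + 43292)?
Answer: 2294299392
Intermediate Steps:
(44889 - 17785)*(41356 + 43292) = 27104*84648 = 2294299392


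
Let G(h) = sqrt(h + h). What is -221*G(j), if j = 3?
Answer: -221*sqrt(6) ≈ -541.34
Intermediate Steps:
G(h) = sqrt(2)*sqrt(h) (G(h) = sqrt(2*h) = sqrt(2)*sqrt(h))
-221*G(j) = -221*sqrt(2)*sqrt(3) = -221*sqrt(6)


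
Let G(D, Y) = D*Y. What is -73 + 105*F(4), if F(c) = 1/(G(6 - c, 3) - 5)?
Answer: 32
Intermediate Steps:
F(c) = 1/(13 - 3*c) (F(c) = 1/((6 - c)*3 - 5) = 1/((18 - 3*c) - 5) = 1/(13 - 3*c))
-73 + 105*F(4) = -73 + 105*(-1/(-13 + 3*4)) = -73 + 105*(-1/(-13 + 12)) = -73 + 105*(-1/(-1)) = -73 + 105*(-1*(-1)) = -73 + 105*1 = -73 + 105 = 32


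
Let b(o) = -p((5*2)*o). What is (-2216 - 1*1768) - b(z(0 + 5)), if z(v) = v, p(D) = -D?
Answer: -4034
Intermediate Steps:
b(o) = 10*o (b(o) = -(-1)*(5*2)*o = -(-1)*10*o = -(-10)*o = 10*o)
(-2216 - 1*1768) - b(z(0 + 5)) = (-2216 - 1*1768) - 10*(0 + 5) = (-2216 - 1768) - 10*5 = -3984 - 1*50 = -3984 - 50 = -4034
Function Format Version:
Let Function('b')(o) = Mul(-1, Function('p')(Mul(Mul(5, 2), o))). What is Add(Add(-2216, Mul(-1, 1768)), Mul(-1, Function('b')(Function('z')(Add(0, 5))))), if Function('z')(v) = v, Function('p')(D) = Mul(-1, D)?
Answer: -4034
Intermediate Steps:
Function('b')(o) = Mul(10, o) (Function('b')(o) = Mul(-1, Mul(-1, Mul(Mul(5, 2), o))) = Mul(-1, Mul(-1, Mul(10, o))) = Mul(-1, Mul(-10, o)) = Mul(10, o))
Add(Add(-2216, Mul(-1, 1768)), Mul(-1, Function('b')(Function('z')(Add(0, 5))))) = Add(Add(-2216, Mul(-1, 1768)), Mul(-1, Mul(10, Add(0, 5)))) = Add(Add(-2216, -1768), Mul(-1, Mul(10, 5))) = Add(-3984, Mul(-1, 50)) = Add(-3984, -50) = -4034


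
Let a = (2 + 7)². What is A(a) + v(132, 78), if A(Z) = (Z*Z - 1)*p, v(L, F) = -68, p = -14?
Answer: -91908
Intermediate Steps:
a = 81 (a = 9² = 81)
A(Z) = 14 - 14*Z² (A(Z) = (Z*Z - 1)*(-14) = (Z² - 1)*(-14) = (-1 + Z²)*(-14) = 14 - 14*Z²)
A(a) + v(132, 78) = (14 - 14*81²) - 68 = (14 - 14*6561) - 68 = (14 - 91854) - 68 = -91840 - 68 = -91908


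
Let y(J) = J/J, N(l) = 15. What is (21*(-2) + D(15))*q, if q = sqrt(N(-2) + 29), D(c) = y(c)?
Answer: -82*sqrt(11) ≈ -271.96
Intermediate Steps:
y(J) = 1
D(c) = 1
q = 2*sqrt(11) (q = sqrt(15 + 29) = sqrt(44) = 2*sqrt(11) ≈ 6.6332)
(21*(-2) + D(15))*q = (21*(-2) + 1)*(2*sqrt(11)) = (-42 + 1)*(2*sqrt(11)) = -82*sqrt(11)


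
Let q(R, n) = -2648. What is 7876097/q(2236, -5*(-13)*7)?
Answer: -7876097/2648 ≈ -2974.4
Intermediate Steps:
7876097/q(2236, -5*(-13)*7) = 7876097/(-2648) = 7876097*(-1/2648) = -7876097/2648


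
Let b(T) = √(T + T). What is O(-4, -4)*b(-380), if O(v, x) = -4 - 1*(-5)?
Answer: 2*I*√190 ≈ 27.568*I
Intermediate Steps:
b(T) = √2*√T (b(T) = √(2*T) = √2*√T)
O(v, x) = 1 (O(v, x) = -4 + 5 = 1)
O(-4, -4)*b(-380) = 1*(√2*√(-380)) = 1*(√2*(2*I*√95)) = 1*(2*I*√190) = 2*I*√190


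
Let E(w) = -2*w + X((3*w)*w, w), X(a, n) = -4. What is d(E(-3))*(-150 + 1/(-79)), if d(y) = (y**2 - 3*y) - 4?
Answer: 71106/79 ≈ 900.08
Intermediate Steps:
E(w) = -4 - 2*w (E(w) = -2*w - 4 = -4 - 2*w)
d(y) = -4 + y**2 - 3*y
d(E(-3))*(-150 + 1/(-79)) = (-4 + (-4 - 2*(-3))**2 - 3*(-4 - 2*(-3)))*(-150 + 1/(-79)) = (-4 + (-4 + 6)**2 - 3*(-4 + 6))*(-150 - 1/79) = (-4 + 2**2 - 3*2)*(-11851/79) = (-4 + 4 - 6)*(-11851/79) = -6*(-11851/79) = 71106/79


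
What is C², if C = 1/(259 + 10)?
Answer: 1/72361 ≈ 1.3820e-5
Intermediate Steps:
C = 1/269 ≈ 0.0037175
C² = (1/269)² = 1/72361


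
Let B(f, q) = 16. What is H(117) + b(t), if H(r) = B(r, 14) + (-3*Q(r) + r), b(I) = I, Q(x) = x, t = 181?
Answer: -37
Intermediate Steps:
H(r) = 16 - 2*r (H(r) = 16 + (-3*r + r) = 16 - 2*r)
H(117) + b(t) = (16 - 2*117) + 181 = (16 - 234) + 181 = -218 + 181 = -37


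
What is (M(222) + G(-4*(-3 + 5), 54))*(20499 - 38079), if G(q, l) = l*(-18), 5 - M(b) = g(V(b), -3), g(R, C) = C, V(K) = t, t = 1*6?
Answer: 16947120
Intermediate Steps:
t = 6
V(K) = 6
M(b) = 8 (M(b) = 5 - 1*(-3) = 5 + 3 = 8)
G(q, l) = -18*l
(M(222) + G(-4*(-3 + 5), 54))*(20499 - 38079) = (8 - 18*54)*(20499 - 38079) = (8 - 972)*(-17580) = -964*(-17580) = 16947120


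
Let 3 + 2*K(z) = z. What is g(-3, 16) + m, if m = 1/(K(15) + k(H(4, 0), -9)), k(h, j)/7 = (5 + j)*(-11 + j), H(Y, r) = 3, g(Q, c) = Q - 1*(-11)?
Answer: 4529/566 ≈ 8.0018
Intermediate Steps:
g(Q, c) = 11 + Q (g(Q, c) = Q + 11 = 11 + Q)
K(z) = -3/2 + z/2
k(h, j) = 7*(-11 + j)*(5 + j) (k(h, j) = 7*((5 + j)*(-11 + j)) = 7*((-11 + j)*(5 + j)) = 7*(-11 + j)*(5 + j))
m = 1/566 (m = 1/((-3/2 + (½)*15) + (-385 - 42*(-9) + 7*(-9)²)) = 1/((-3/2 + 15/2) + (-385 + 378 + 7*81)) = 1/(6 + (-385 + 378 + 567)) = 1/(6 + 560) = 1/566 ≈ 0.0017668)
g(-3, 16) + m = (11 - 3) + 1/566 = 8 + 1/566 = 4529/566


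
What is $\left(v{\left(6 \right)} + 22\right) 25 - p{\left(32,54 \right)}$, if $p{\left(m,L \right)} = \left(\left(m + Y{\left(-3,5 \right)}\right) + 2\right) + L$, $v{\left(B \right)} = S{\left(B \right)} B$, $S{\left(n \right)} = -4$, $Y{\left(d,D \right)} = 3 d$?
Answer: $-129$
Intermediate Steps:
$v{\left(B \right)} = - 4 B$
$p{\left(m,L \right)} = -7 + L + m$ ($p{\left(m,L \right)} = \left(\left(m + 3 \left(-3\right)\right) + 2\right) + L = \left(\left(m - 9\right) + 2\right) + L = \left(\left(-9 + m\right) + 2\right) + L = \left(-7 + m\right) + L = -7 + L + m$)
$\left(v{\left(6 \right)} + 22\right) 25 - p{\left(32,54 \right)} = \left(\left(-4\right) 6 + 22\right) 25 - \left(-7 + 54 + 32\right) = \left(-24 + 22\right) 25 - 79 = \left(-2\right) 25 - 79 = -50 - 79 = -129$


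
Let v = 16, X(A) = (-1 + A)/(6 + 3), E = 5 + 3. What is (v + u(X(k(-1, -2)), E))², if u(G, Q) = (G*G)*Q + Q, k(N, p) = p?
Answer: 50176/81 ≈ 619.46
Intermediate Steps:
E = 8
X(A) = -⅑ + A/9 (X(A) = (-1 + A)/9 = (-1 + A)*(⅑) = -⅑ + A/9)
u(G, Q) = Q + Q*G² (u(G, Q) = G²*Q + Q = Q*G² + Q = Q + Q*G²)
(v + u(X(k(-1, -2)), E))² = (16 + 8*(1 + (-⅑ + (⅑)*(-2))²))² = (16 + 8*(1 + (-⅑ - 2/9)²))² = (16 + 8*(1 + (-⅓)²))² = (16 + 8*(1 + ⅑))² = (16 + 8*(10/9))² = (16 + 80/9)² = (224/9)² = 50176/81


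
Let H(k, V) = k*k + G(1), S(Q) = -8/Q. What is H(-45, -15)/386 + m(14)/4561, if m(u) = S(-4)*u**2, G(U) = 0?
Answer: 9387337/1760546 ≈ 5.3321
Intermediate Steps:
H(k, V) = k**2 (H(k, V) = k*k + 0 = k**2 + 0 = k**2)
m(u) = 2*u**2 (m(u) = (-8/(-4))*u**2 = (-8*(-1/4))*u**2 = 2*u**2)
H(-45, -15)/386 + m(14)/4561 = (-45)**2/386 + (2*14**2)/4561 = 2025*(1/386) + (2*196)*(1/4561) = 2025/386 + 392*(1/4561) = 2025/386 + 392/4561 = 9387337/1760546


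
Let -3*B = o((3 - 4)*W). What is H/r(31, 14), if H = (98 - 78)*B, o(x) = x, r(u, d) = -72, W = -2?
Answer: 5/27 ≈ 0.18519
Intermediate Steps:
B = -⅔ (B = -(3 - 4)*(-2)/3 = -(-1)*(-2)/3 = -⅓*2 = -⅔ ≈ -0.66667)
H = -40/3 (H = (98 - 78)*(-⅔) = 20*(-⅔) = -40/3 ≈ -13.333)
H/r(31, 14) = -40/3/(-72) = -40/3*(-1/72) = 5/27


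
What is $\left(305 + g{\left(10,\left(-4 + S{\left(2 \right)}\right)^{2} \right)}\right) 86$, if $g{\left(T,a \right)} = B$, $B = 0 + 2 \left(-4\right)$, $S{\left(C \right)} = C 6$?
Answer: $25542$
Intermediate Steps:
$S{\left(C \right)} = 6 C$
$B = -8$ ($B = 0 - 8 = -8$)
$g{\left(T,a \right)} = -8$
$\left(305 + g{\left(10,\left(-4 + S{\left(2 \right)}\right)^{2} \right)}\right) 86 = \left(305 - 8\right) 86 = 297 \cdot 86 = 25542$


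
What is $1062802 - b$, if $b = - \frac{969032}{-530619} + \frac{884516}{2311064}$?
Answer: $\frac{325826376249514145}{306573617154} \approx 1.0628 \cdot 10^{6}$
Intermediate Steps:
$b = \frac{677208991363}{306573617154}$ ($b = \left(-969032\right) \left(- \frac{1}{530619}\right) + 884516 \cdot \frac{1}{2311064} = \frac{969032}{530619} + \frac{221129}{577766} = \frac{677208991363}{306573617154} \approx 2.209$)
$1062802 - b = 1062802 - \frac{677208991363}{306573617154} = \frac{325826376249514145}{306573617154}$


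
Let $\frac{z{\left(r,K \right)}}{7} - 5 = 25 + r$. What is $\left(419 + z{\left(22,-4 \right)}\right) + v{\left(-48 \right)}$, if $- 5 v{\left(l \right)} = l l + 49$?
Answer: $\frac{1562}{5} \approx 312.4$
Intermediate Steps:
$v{\left(l \right)} = - \frac{49}{5} - \frac{l^{2}}{5}$ ($v{\left(l \right)} = - \frac{l l + 49}{5} = - \frac{l^{2} + 49}{5} = - \frac{49 + l^{2}}{5} = - \frac{49}{5} - \frac{l^{2}}{5}$)
$z{\left(r,K \right)} = 210 + 7 r$ ($z{\left(r,K \right)} = 35 + 7 \left(25 + r\right) = 35 + \left(175 + 7 r\right) = 210 + 7 r$)
$\left(419 + z{\left(22,-4 \right)}\right) + v{\left(-48 \right)} = \left(419 + \left(210 + 7 \cdot 22\right)\right) - \left(\frac{49}{5} + \frac{\left(-48\right)^{2}}{5}\right) = \left(419 + \left(210 + 154\right)\right) - \frac{2353}{5} = \left(419 + 364\right) - \frac{2353}{5} = 783 - \frac{2353}{5} = \frac{1562}{5}$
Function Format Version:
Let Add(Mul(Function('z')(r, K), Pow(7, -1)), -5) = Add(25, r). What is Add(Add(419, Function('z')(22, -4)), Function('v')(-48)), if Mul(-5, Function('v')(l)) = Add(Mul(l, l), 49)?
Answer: Rational(1562, 5) ≈ 312.40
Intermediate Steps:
Function('v')(l) = Add(Rational(-49, 5), Mul(Rational(-1, 5), Pow(l, 2))) (Function('v')(l) = Mul(Rational(-1, 5), Add(Mul(l, l), 49)) = Mul(Rational(-1, 5), Add(Pow(l, 2), 49)) = Mul(Rational(-1, 5), Add(49, Pow(l, 2))) = Add(Rational(-49, 5), Mul(Rational(-1, 5), Pow(l, 2))))
Function('z')(r, K) = Add(210, Mul(7, r)) (Function('z')(r, K) = Add(35, Mul(7, Add(25, r))) = Add(35, Add(175, Mul(7, r))) = Add(210, Mul(7, r)))
Add(Add(419, Function('z')(22, -4)), Function('v')(-48)) = Add(Add(419, Add(210, Mul(7, 22))), Add(Rational(-49, 5), Mul(Rational(-1, 5), Pow(-48, 2)))) = Add(Add(419, Add(210, 154)), Add(Rational(-49, 5), Mul(Rational(-1, 5), 2304))) = Add(Add(419, 364), Add(Rational(-49, 5), Rational(-2304, 5))) = Add(783, Rational(-2353, 5)) = Rational(1562, 5)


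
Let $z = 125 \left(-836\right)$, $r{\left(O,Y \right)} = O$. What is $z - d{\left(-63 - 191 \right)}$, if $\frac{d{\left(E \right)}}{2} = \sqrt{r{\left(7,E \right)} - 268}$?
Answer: $-104500 - 6 i \sqrt{29} \approx -1.045 \cdot 10^{5} - 32.311 i$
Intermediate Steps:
$z = -104500$
$d{\left(E \right)} = 6 i \sqrt{29}$ ($d{\left(E \right)} = 2 \sqrt{7 - 268} = 2 \sqrt{-261} = 2 \cdot 3 i \sqrt{29} = 6 i \sqrt{29}$)
$z - d{\left(-63 - 191 \right)} = -104500 - 6 i \sqrt{29}$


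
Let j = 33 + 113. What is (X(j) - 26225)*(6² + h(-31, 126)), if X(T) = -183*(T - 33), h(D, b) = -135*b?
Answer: 796148496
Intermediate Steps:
j = 146
X(T) = 6039 - 183*T (X(T) = -183*(-33 + T) = 6039 - 183*T)
(X(j) - 26225)*(6² + h(-31, 126)) = ((6039 - 183*146) - 26225)*(6² - 135*126) = ((6039 - 26718) - 26225)*(36 - 17010) = (-20679 - 26225)*(-16974) = -46904*(-16974) = 796148496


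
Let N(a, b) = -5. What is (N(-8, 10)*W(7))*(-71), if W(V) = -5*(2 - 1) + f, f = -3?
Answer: -2840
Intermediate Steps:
W(V) = -8 (W(V) = -5*(2 - 1) - 3 = -5*1 - 3 = -5 - 3 = -8)
(N(-8, 10)*W(7))*(-71) = -5*(-8)*(-71) = 40*(-71) = -2840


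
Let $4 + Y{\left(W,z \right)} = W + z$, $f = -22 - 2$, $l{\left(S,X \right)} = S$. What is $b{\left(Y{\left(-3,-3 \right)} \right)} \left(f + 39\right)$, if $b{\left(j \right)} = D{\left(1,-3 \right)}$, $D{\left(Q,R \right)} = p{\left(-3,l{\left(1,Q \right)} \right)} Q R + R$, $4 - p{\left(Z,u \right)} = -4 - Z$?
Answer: $-270$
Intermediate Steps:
$f = -24$
$p{\left(Z,u \right)} = 8 + Z$ ($p{\left(Z,u \right)} = 4 - \left(-4 - Z\right) = 4 + \left(4 + Z\right) = 8 + Z$)
$Y{\left(W,z \right)} = -4 + W + z$ ($Y{\left(W,z \right)} = -4 + \left(W + z\right) = -4 + W + z$)
$D{\left(Q,R \right)} = R + 5 Q R$ ($D{\left(Q,R \right)} = \left(8 - 3\right) Q R + R = 5 Q R + R = R + 5 Q R$)
$b{\left(j \right)} = -18$ ($b{\left(j \right)} = - 3 \left(1 + 5 \cdot 1\right) = - 3 \left(1 + 5\right) = \left(-3\right) 6 = -18$)
$b{\left(Y{\left(-3,-3 \right)} \right)} \left(f + 39\right) = - 18 \left(-24 + 39\right) = \left(-18\right) 15 = -270$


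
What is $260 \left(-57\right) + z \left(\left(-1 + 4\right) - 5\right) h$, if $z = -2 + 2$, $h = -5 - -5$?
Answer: $-14820$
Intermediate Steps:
$h = 0$ ($h = -5 + 5 = 0$)
$z = 0$
$260 \left(-57\right) + z \left(\left(-1 + 4\right) - 5\right) h = 260 \left(-57\right) + 0 \left(\left(-1 + 4\right) - 5\right) 0 = -14820 + 0 \left(3 - 5\right) 0 = -14820 + 0 \left(-2\right) 0 = -14820 + 0 \cdot 0 = -14820 + 0 = -14820$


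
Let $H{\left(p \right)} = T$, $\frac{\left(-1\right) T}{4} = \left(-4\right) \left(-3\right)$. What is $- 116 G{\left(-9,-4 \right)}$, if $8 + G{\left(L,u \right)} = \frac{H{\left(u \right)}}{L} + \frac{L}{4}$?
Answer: $\frac{1711}{3} \approx 570.33$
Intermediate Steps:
$T = -48$ ($T = - 4 \left(\left(-4\right) \left(-3\right)\right) = \left(-4\right) 12 = -48$)
$H{\left(p \right)} = -48$
$G{\left(L,u \right)} = -8 - \frac{48}{L} + \frac{L}{4}$ ($G{\left(L,u \right)} = -8 + \left(- \frac{48}{L} + \frac{L}{4}\right) = -8 - \frac{48}{L} + \frac{L}{4}$)
$- 116 G{\left(-9,-4 \right)} = - 116 \left(-8 - \frac{48}{-9} + \frac{1}{4} \left(-9\right)\right) = - 116 \left(-8 - - \frac{16}{3} - \frac{9}{4}\right) = - 116 \left(-8 + \frac{16}{3} - \frac{9}{4}\right) = \left(-116\right) \left(- \frac{59}{12}\right) = \frac{1711}{3}$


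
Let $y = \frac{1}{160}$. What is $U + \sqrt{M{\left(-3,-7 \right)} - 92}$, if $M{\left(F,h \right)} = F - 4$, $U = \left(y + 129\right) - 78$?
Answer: $\frac{8161}{160} + 3 i \sqrt{11} \approx 51.006 + 9.9499 i$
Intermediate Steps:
$y = \frac{1}{160} \approx 0.00625$
$U = \frac{8161}{160}$ ($U = \left(\frac{1}{160} + 129\right) - 78 = \frac{20641}{160} - 78 = \frac{8161}{160} \approx 51.006$)
$M{\left(F,h \right)} = -4 + F$
$U + \sqrt{M{\left(-3,-7 \right)} - 92} = \frac{8161}{160} + \sqrt{\left(-4 - 3\right) - 92} = \frac{8161}{160} + \sqrt{-7 - 92} = \frac{8161}{160} + \sqrt{-99} = \frac{8161}{160} + 3 i \sqrt{11}$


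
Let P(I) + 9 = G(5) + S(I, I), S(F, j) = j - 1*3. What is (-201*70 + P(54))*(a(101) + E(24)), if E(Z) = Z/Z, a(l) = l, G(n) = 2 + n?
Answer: -1430142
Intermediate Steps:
S(F, j) = -3 + j (S(F, j) = j - 3 = -3 + j)
E(Z) = 1
P(I) = -5 + I (P(I) = -9 + ((2 + 5) + (-3 + I)) = -9 + (7 + (-3 + I)) = -9 + (4 + I) = -5 + I)
(-201*70 + P(54))*(a(101) + E(24)) = (-201*70 + (-5 + 54))*(101 + 1) = (-14070 + 49)*102 = -14021*102 = -1430142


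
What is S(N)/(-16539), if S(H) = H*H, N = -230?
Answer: -52900/16539 ≈ -3.1985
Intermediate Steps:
S(H) = H**2
S(N)/(-16539) = (-230)**2/(-16539) = 52900*(-1/16539) = -52900/16539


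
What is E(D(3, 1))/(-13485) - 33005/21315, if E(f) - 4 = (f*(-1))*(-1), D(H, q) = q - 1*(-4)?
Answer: -146228/94395 ≈ -1.5491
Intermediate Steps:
D(H, q) = 4 + q (D(H, q) = q + 4 = 4 + q)
E(f) = 4 + f (E(f) = 4 + (f*(-1))*(-1) = 4 - f*(-1) = 4 + f)
E(D(3, 1))/(-13485) - 33005/21315 = (4 + (4 + 1))/(-13485) - 33005/21315 = (4 + 5)*(-1/13485) - 33005*1/21315 = 9*(-1/13485) - 943/609 = -3/4495 - 943/609 = -146228/94395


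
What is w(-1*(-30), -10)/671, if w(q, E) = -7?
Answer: -7/671 ≈ -0.010432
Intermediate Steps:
w(-1*(-30), -10)/671 = -7/671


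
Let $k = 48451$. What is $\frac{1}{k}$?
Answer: $\frac{1}{48451} \approx 2.0639 \cdot 10^{-5}$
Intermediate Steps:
$\frac{1}{k} = \frac{1}{48451}$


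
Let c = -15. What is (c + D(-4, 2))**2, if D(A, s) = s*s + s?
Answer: 81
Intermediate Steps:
D(A, s) = s + s**2 (D(A, s) = s**2 + s = s + s**2)
(c + D(-4, 2))**2 = (-15 + 2*(1 + 2))**2 = (-15 + 2*3)**2 = (-15 + 6)**2 = (-9)**2 = 81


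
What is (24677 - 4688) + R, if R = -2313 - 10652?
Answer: 7024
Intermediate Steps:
R = -12965
(24677 - 4688) + R = (24677 - 4688) - 12965 = 19989 - 12965 = 7024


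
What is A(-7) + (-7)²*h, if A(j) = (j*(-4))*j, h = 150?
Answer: 7154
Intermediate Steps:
A(j) = -4*j² (A(j) = (-4*j)*j = -4*j²)
A(-7) + (-7)²*h = -4*(-7)² + (-7)²*150 = -4*49 + 49*150 = -196 + 7350 = 7154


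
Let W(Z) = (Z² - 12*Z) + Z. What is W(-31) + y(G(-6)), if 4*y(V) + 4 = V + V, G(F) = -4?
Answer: 1299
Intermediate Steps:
W(Z) = Z² - 11*Z
y(V) = -1 + V/2 (y(V) = -1 + (V + V)/4 = -1 + (2*V)/4 = -1 + V/2)
W(-31) + y(G(-6)) = -31*(-11 - 31) + (-1 + (½)*(-4)) = -31*(-42) + (-1 - 2) = 1302 - 3 = 1299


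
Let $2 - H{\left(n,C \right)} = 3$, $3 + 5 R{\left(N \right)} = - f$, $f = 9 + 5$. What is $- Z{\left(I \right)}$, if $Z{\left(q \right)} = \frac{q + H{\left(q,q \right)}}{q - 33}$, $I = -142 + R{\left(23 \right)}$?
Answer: $- \frac{183}{223} \approx -0.82063$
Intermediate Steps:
$f = 14$
$R{\left(N \right)} = - \frac{17}{5}$ ($R{\left(N \right)} = - \frac{3}{5} + \frac{\left(-1\right) 14}{5} = - \frac{3}{5} + \frac{1}{5} \left(-14\right) = - \frac{3}{5} - \frac{14}{5} = - \frac{17}{5}$)
$H{\left(n,C \right)} = -1$ ($H{\left(n,C \right)} = 2 - 3 = -1$)
$I = - \frac{727}{5}$ ($I = -142 - \frac{17}{5} = - \frac{727}{5} \approx -145.4$)
$Z{\left(q \right)} = \frac{-1 + q}{-33 + q}$ ($Z{\left(q \right)} = \frac{q - 1}{q - 33} = \frac{-1 + q}{-33 + q}$)
$- Z{\left(I \right)} = - \frac{-1 - \frac{727}{5}}{-33 - \frac{727}{5}} = - \frac{-732}{\left(- \frac{892}{5}\right) 5} = - \frac{\left(-5\right) \left(-732\right)}{892 \cdot 5} = \left(-1\right) \frac{183}{223} = - \frac{183}{223}$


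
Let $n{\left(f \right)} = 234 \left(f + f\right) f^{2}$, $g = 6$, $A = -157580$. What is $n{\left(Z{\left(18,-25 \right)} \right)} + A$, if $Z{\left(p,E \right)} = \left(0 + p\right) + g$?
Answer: $6312052$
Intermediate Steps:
$Z{\left(p,E \right)} = 6 + p$ ($Z{\left(p,E \right)} = \left(0 + p\right) + 6 = p + 6 = 6 + p$)
$n{\left(f \right)} = 468 f^{3}$ ($n{\left(f \right)} = 234 \cdot 2 f f^{2} = 468 f f^{2} = 468 f^{3}$)
$n{\left(Z{\left(18,-25 \right)} \right)} + A = 468 \left(6 + 18\right)^{3} - 157580 = 468 \cdot 24^{3} - 157580 = 468 \cdot 13824 - 157580 = 6469632 - 157580 = 6312052$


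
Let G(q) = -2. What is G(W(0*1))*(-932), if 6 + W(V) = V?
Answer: 1864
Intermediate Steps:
W(V) = -6 + V
G(W(0*1))*(-932) = -2*(-932) = 1864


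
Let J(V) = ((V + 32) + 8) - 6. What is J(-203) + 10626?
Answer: 10457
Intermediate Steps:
J(V) = 34 + V (J(V) = ((32 + V) + 8) - 6 = (40 + V) - 6 = 34 + V)
J(-203) + 10626 = (34 - 203) + 10626 = -169 + 10626 = 10457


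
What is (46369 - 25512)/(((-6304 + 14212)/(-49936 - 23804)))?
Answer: -128166265/659 ≈ -1.9449e+5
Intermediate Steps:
(46369 - 25512)/(((-6304 + 14212)/(-49936 - 23804))) = 20857/((7908/(-73740))) = 20857/((7908*(-1/73740))) = 20857/(-659/6145) = 20857*(-6145/659) = -128166265/659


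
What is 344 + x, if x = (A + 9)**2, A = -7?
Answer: 348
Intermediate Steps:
x = 4 (x = (-7 + 9)**2 = 2**2 = 4)
344 + x = 344 + 4 = 348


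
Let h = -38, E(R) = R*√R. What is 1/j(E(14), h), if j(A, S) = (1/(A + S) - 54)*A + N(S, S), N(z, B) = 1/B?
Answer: -978234/3751039531691 - 354598748*√14/3751039531691 ≈ -0.00035397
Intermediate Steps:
E(R) = R^(3/2)
j(A, S) = 1/S + A*(-54 + 1/(A + S)) (j(A, S) = (1/(A + S) - 54)*A + 1/S = (-54 + 1/(A + S))*A + 1/S = A*(-54 + 1/(A + S)) + 1/S = 1/S + A*(-54 + 1/(A + S)))
1/j(E(14), h) = 1/((14^(3/2) - 38*(1 + 14^(3/2) - 54*(14^(3/2))² - 54*14^(3/2)*(-38)))/((-38)*(14^(3/2) - 38))) = 1/(-(14*√14 - 38*(1 + 14*√14 - 54*(14*√14)² - 54*14*√14*(-38)))/(38*(14*√14 - 38))) = 1/(-(14*√14 - 38*(1 + 14*√14 - 54*2744 + 28728*√14))/(38*(-38 + 14*√14))) = 1/(-(14*√14 - 38*(1 + 14*√14 - 148176 + 28728*√14))/(38*(-38 + 14*√14))) = 1/(-(14*√14 - 38*(-148175 + 28742*√14))/(38*(-38 + 14*√14))) = 1/(-(14*√14 + (5630650 - 1092196*√14))/(38*(-38 + 14*√14))) = 1/(-(5630650 - 1092182*√14)/(38*(-38 + 14*√14))) = -38*(-38 + 14*√14)/(5630650 - 1092182*√14)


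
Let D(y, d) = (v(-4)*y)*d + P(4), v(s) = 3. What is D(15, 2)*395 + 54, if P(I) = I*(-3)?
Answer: 30864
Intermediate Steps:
P(I) = -3*I
D(y, d) = -12 + 3*d*y (D(y, d) = (3*y)*d - 3*4 = 3*d*y - 12 = -12 + 3*d*y)
D(15, 2)*395 + 54 = (-12 + 3*2*15)*395 + 54 = (-12 + 90)*395 + 54 = 78*395 + 54 = 30810 + 54 = 30864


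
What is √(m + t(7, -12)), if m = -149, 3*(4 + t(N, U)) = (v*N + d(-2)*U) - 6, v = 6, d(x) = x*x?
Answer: I*√157 ≈ 12.53*I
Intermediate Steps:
d(x) = x²
t(N, U) = -6 + 2*N + 4*U/3 (t(N, U) = -4 + ((6*N + (-2)²*U) - 6)/3 = -4 + ((6*N + 4*U) - 6)/3 = -4 + ((4*U + 6*N) - 6)/3 = -4 + (-6 + 4*U + 6*N)/3 = -4 + (-2 + 2*N + 4*U/3) = -6 + 2*N + 4*U/3)
√(m + t(7, -12)) = √(-149 + (-6 + 2*7 + (4/3)*(-12))) = √(-149 + (-6 + 14 - 16)) = √(-149 - 8) = √(-157) = I*√157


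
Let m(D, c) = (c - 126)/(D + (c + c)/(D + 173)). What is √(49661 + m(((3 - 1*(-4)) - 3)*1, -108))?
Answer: √333354518/82 ≈ 222.66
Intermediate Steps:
m(D, c) = (-126 + c)/(D + 2*c/(173 + D)) (m(D, c) = (-126 + c)/(D + (2*c)/(173 + D)) = (-126 + c)/(D + 2*c/(173 + D)))
√(49661 + m(((3 - 1*(-4)) - 3)*1, -108)) = √(49661 + (-21798 - 126*((3 - 1*(-4)) - 3) + 173*(-108) + (((3 - 1*(-4)) - 3)*1)*(-108))/((((3 - 1*(-4)) - 3)*1)² + 2*(-108) + 173*(((3 - 1*(-4)) - 3)*1))) = √(49661 + (-21798 - 126*((3 + 4) - 3) - 18684 + (((3 + 4) - 3)*1)*(-108))/((((3 + 4) - 3)*1)² - 216 + 173*(((3 + 4) - 3)*1))) = √(49661 + (-21798 - 126*(7 - 3) - 18684 + ((7 - 3)*1)*(-108))/(((7 - 3)*1)² - 216 + 173*((7 - 3)*1))) = √(49661 + (-21798 - 504 - 18684 + (4*1)*(-108))/((4*1)² - 216 + 173*(4*1))) = √(49661 + (-21798 - 126*4 - 18684 + 4*(-108))/(4² - 216 + 173*4)) = √(49661 + (-21798 - 504 - 18684 - 432)/(16 - 216 + 692)) = √(49661 - 41418/492) = √(49661 + (1/492)*(-41418)) = √(49661 - 6903/82) = √(4065299/82) = √333354518/82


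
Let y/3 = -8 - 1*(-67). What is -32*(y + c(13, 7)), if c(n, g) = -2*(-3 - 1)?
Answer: -5920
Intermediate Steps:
c(n, g) = 8 (c(n, g) = -2*(-4) = 8)
y = 177 (y = 3*(-8 - 1*(-67)) = 3*(-8 + 67) = 3*59 = 177)
-32*(y + c(13, 7)) = -32*(177 + 8) = -32*185 = -5920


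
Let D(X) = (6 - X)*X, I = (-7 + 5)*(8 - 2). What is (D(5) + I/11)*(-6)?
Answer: -258/11 ≈ -23.455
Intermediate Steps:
I = -12 (I = -2*6 = -12)
D(X) = X*(6 - X)
(D(5) + I/11)*(-6) = (5*(6 - 1*5) - 12/11)*(-6) = (5*(6 - 5) - 12*1/11)*(-6) = (5*1 - 12/11)*(-6) = (5 - 12/11)*(-6) = (43/11)*(-6) = -258/11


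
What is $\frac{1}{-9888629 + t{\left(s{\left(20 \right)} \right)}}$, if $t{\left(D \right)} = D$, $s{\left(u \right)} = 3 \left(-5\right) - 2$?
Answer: $- \frac{1}{9888646} \approx -1.0113 \cdot 10^{-7}$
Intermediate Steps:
$s{\left(u \right)} = -17$ ($s{\left(u \right)} = -15 - 2 = -17$)
$\frac{1}{-9888629 + t{\left(s{\left(20 \right)} \right)}} = \frac{1}{-9888629 - 17} = \frac{1}{-9888646} = - \frac{1}{9888646}$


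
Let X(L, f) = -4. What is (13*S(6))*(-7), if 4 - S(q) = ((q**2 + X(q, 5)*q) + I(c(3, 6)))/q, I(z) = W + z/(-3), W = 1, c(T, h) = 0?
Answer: -1001/6 ≈ -166.83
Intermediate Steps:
I(z) = 1 - z/3 (I(z) = 1 + z/(-3) = 1 + z*(-1/3) = 1 - z/3)
S(q) = 4 - (1 + q**2 - 4*q)/q (S(q) = 4 - ((q**2 - 4*q) + (1 - 1/3*0))/q = 4 - ((q**2 - 4*q) + (1 + 0))/q = 4 - ((q**2 - 4*q) + 1)/q = 4 - (1 + q**2 - 4*q)/q)
(13*S(6))*(-7) = (13*(8 - 1*6 - 1/6))*(-7) = (13*(8 - 6 - 1*1/6))*(-7) = (13*(8 - 6 - 1/6))*(-7) = (13*(11/6))*(-7) = (143/6)*(-7) = -1001/6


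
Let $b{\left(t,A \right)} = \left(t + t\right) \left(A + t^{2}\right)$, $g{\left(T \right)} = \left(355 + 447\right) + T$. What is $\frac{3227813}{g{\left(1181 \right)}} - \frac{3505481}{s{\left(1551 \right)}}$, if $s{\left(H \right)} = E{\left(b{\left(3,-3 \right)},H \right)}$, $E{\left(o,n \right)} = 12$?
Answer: $- \frac{768070563}{2644} \approx -2.905 \cdot 10^{5}$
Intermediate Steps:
$g{\left(T \right)} = 802 + T$
$b{\left(t,A \right)} = 2 t \left(A + t^{2}\right)$
$s{\left(H \right)} = 12$
$\frac{3227813}{g{\left(1181 \right)}} - \frac{3505481}{s{\left(1551 \right)}} = \frac{3227813}{802 + 1181} - \frac{3505481}{12} = \frac{3227813}{1983} - \frac{3505481}{12} = - \frac{768070563}{2644}$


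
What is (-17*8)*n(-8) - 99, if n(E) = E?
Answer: 989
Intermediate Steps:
(-17*8)*n(-8) - 99 = -17*8*(-8) - 99 = -136*(-8) - 99 = 1088 - 99 = 989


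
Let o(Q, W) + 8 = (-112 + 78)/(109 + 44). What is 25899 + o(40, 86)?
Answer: 233017/9 ≈ 25891.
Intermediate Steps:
o(Q, W) = -74/9 (o(Q, W) = -8 + (-112 + 78)/(109 + 44) = -8 - 34/153 = -8 - 34*1/153 = -8 - 2/9 = -74/9)
25899 + o(40, 86) = 25899 - 74/9 = 233017/9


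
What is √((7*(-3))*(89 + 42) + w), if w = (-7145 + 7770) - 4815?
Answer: I*√6941 ≈ 83.313*I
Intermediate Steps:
w = -4190 (w = 625 - 4815 = -4190)
√((7*(-3))*(89 + 42) + w) = √((7*(-3))*(89 + 42) - 4190) = √(-21*131 - 4190) = √(-2751 - 4190) = √(-6941) = I*√6941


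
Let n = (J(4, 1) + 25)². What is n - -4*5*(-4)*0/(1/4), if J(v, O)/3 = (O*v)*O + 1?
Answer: 1600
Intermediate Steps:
J(v, O) = 3 + 3*v*O² (J(v, O) = 3*((O*v)*O + 1) = 3*(v*O² + 1) = 3*(1 + v*O²) = 3 + 3*v*O²)
n = 1600 (n = ((3 + 3*4*1²) + 25)² = ((3 + 3*4*1) + 25)² = ((3 + 12) + 25)² = (15 + 25)² = 40² = 1600)
n - -4*5*(-4)*0/(1/4) = 1600 - -4*5*(-4)*0/(1/4) = 1600 - (-20*(-4))*0/(¼) = 1600 - 80*0*4 = 1600 - 80*0 = 1600 - 1*0 = 1600 + 0 = 1600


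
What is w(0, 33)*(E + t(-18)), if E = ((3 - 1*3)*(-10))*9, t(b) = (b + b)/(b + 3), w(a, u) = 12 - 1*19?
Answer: -84/5 ≈ -16.800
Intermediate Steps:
w(a, u) = -7 (w(a, u) = 12 - 19 = -7)
t(b) = 2*b/(3 + b) (t(b) = (2*b)/(3 + b) = 2*b/(3 + b))
E = 0 (E = ((3 - 3)*(-10))*9 = (0*(-10))*9 = 0*9 = 0)
w(0, 33)*(E + t(-18)) = -7*(0 + 2*(-18)/(3 - 18)) = -7*(0 + 2*(-18)/(-15)) = -7*(0 + 2*(-18)*(-1/15)) = -7*(0 + 12/5) = -7*12/5 = -84/5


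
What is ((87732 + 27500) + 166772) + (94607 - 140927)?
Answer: 235684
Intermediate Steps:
((87732 + 27500) + 166772) + (94607 - 140927) = (115232 + 166772) - 46320 = 282004 - 46320 = 235684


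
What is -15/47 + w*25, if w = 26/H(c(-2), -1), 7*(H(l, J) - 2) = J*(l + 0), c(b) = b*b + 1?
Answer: 213715/423 ≈ 505.24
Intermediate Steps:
c(b) = 1 + b² (c(b) = b² + 1 = 1 + b²)
H(l, J) = 2 + J*l/7 (H(l, J) = 2 + (J*(l + 0))/7 = 2 + (J*l)/7 = 2 + J*l/7)
w = 182/9 (w = 26/(2 + (⅐)*(-1)*(1 + (-2)²)) = 26/(2 + (⅐)*(-1)*(1 + 4)) = 26/(2 + (⅐)*(-1)*5) = 26/(2 - 5/7) = 26/(9/7) = 26*(7/9) = 182/9 ≈ 20.222)
-15/47 + w*25 = -15/47 + (182/9)*25 = -15*1/47 + 4550/9 = -15/47 + 4550/9 = 213715/423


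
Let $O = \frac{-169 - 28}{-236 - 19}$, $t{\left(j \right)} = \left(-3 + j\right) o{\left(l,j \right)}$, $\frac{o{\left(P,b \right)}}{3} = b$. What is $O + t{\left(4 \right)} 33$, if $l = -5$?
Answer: $\frac{101177}{255} \approx 396.77$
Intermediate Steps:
$o{\left(P,b \right)} = 3 b$
$t{\left(j \right)} = 3 j \left(-3 + j\right)$ ($t{\left(j \right)} = \left(-3 + j\right) 3 j = 3 j \left(-3 + j\right)$)
$O = \frac{197}{255}$ ($O = - \frac{197}{-255} = \left(-197\right) \left(- \frac{1}{255}\right) = \frac{197}{255} \approx 0.77255$)
$O + t{\left(4 \right)} 33 = \frac{197}{255} + 3 \cdot 4 \left(-3 + 4\right) 33 = \frac{197}{255} + 3 \cdot 4 \cdot 1 \cdot 33 = \frac{197}{255} + 12 \cdot 33 = \frac{197}{255} + 396 = \frac{101177}{255}$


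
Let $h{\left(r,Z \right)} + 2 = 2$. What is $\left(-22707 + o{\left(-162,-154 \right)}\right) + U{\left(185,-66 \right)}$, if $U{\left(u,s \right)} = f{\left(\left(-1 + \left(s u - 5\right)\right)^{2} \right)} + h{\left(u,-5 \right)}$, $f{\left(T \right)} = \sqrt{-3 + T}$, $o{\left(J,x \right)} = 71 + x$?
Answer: $-22790 + \sqrt{149230653} \approx -10574.0$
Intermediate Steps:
$h{\left(r,Z \right)} = 0$ ($h{\left(r,Z \right)} = -2 + 2 = 0$)
$U{\left(u,s \right)} = \sqrt{-3 + \left(-6 + s u\right)^{2}}$ ($U{\left(u,s \right)} = \sqrt{-3 + \left(-1 + \left(s u - 5\right)\right)^{2}} + 0 = \sqrt{-3 + \left(-1 + \left(-5 + s u\right)\right)^{2}} + 0 = \sqrt{-3 + \left(-6 + s u\right)^{2}} + 0 = \sqrt{-3 + \left(-6 + s u\right)^{2}}$)
$\left(-22707 + o{\left(-162,-154 \right)}\right) + U{\left(185,-66 \right)} = \left(-22707 + \left(71 - 154\right)\right) + \sqrt{-3 + \left(-6 - 12210\right)^{2}} = \left(-22707 - 83\right) + \sqrt{-3 + \left(-6 - 12210\right)^{2}} = -22790 + \sqrt{-3 + \left(-12216\right)^{2}} = -22790 + \sqrt{-3 + 149230656} = -22790 + \sqrt{149230653}$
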